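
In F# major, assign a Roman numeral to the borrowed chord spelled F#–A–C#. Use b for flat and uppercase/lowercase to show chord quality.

i

The root F# is the diatonic 1st degree of F# major; the borrowing shows in the chord quality. Diatonically F# major has F# (I) on that degree; F#–A–C# is instead the minor chord native to F# minor, so it takes the label i.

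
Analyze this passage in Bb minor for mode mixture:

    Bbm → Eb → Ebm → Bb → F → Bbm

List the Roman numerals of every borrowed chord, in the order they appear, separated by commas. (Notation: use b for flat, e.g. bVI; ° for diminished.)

In Bb minor (with V from harmonic minor) the diatonic chords are Bbm, Cdim, Db, Ebm, F, Gb, Ab. Bbm, Ebm and F are all diatonic. Eb (Eb–G–Bb) doesn't fit — on degree 4 Bb minor would have Ebm (iv). Eb is the degree-4 chord of Bb major, so it is the borrowed IV. Bb (Bb–D–F) is not: scale degree 1 in Bb minor carries Bbm (i). In Bb major the chord on that degree is Bb, so here it functions as I, borrowed from the parallel major.

IV, I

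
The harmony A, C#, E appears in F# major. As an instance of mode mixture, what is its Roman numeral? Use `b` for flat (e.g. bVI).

bIII

The root A is the lowered 3rd scale degree — diatonically F# major has A# there. Diatonically F# major has A#m (iii) on that degree; A–C#–E is instead the major chord native to F# minor, so it takes the label bIII.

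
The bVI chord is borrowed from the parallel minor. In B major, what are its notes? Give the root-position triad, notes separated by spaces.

G B D

The root of bVI is the lowered 6th degree: G# becomes G. Building the major chord from the parallel minor on G: G–B–D.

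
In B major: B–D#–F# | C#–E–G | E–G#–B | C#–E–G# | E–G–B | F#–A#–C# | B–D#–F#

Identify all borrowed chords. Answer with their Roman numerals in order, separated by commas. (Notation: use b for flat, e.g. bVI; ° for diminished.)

B major has the diatonic set B, C#m, D#m, E, F#, G#m, A#dim. Of the given chords, B–D#–F# = B, E–G#–B = E, C#–E–G# = C#m and F#–A#–C# = F# are diatonic. C#–E–G doesn't fit — on degree 2 B major would have C#m (ii). C#dim is the degree-2 chord of B minor, so it is the borrowed ii°. E–G–B doesn't fit — on degree 4 B major would have E (IV). Em is the degree-4 chord of B minor, so it is the borrowed iv.

ii°, iv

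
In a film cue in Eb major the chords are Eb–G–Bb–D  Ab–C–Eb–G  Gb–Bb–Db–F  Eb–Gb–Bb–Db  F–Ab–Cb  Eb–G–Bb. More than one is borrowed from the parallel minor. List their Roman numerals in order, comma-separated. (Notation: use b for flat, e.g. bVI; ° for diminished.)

In Eb major the diatonic chords are Eb, Fm, Gm, Ab, Bb, Cm, Ddim. Of the given chords, Eb–G–Bb–D = Ebmaj7, Ab–C–Eb–G = Abmaj7 and Eb–G–Bb = Eb are diatonic. But Gb–Bb–Db–F is foreign: the diatonic iii on degree 3 is Gm, whereas Gbmaj7 comes from Eb minor. It is labeled bIIImaj7. Eb–Gb–Bb–Db doesn't fit — on degree 1 Eb major would have Eb (I). Ebm7 is the degree-1 chord of Eb minor, so it is the borrowed i7. F–Ab–Cb is not: scale degree 2 in Eb major carries Fm (ii). In Eb minor the chord on that degree is Fdim, so here it functions as ii°, borrowed from the parallel minor.

bIIImaj7, i7, ii°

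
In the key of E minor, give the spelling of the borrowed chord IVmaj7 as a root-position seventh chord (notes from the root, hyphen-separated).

The root, A, is scale degree 4 — the same note in E minor and E major; only the chord quality changes. Stacking thirds in E major on A gives A–C#–E–G#.

A-C#-E-G#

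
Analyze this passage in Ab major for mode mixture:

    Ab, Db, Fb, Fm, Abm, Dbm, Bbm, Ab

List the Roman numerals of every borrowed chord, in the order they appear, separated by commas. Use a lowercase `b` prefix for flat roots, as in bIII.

bVI, i, iv

The diatonic triads in Ab major are Ab, Bbm, Cm, Db, Eb, Fm, Gdim. Ab, Db, Fm and Bbm all belong to that set. Fb (Fb–Ab–Cb) is not: scale degree 6 in Ab major carries Fm (vi). In Ab minor the chord on that degree is Fb, so here it functions as bVI, borrowed from the parallel minor. Abm (Ab–Cb–Eb) is not: scale degree 1 in Ab major carries Ab (I). In Ab minor the chord on that degree is Abm, so here it functions as i, borrowed from the parallel minor. Dbm (Db–Fb–Ab) is not: scale degree 4 in Ab major carries Db (IV). In Ab minor the chord on that degree is Dbm, so here it functions as iv, borrowed from the parallel minor.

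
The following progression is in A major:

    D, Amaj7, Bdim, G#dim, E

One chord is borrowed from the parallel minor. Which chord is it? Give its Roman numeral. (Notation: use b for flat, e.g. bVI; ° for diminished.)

ii°

A major has the diatonic set A, Bm, C#m, D, E, F#m, G#dim. Of the given chords, D, Amaj7, G#dim and E are diatonic. Bdim (B–D–F) doesn't fit — on degree 2 A major would have Bm (ii). Bdim is the degree-2 chord of A minor, so it is the borrowed ii°.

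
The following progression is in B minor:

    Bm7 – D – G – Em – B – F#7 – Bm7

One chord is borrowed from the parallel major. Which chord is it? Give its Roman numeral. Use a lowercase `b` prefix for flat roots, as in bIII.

B minor has the diatonic set Bm, C#dim, D, Em, F#, G, A (with V from harmonic minor). Of the given chords, Bm7, D, G, Em and F#7 are diatonic. B (B–D#–F#) doesn't fit — on degree 1 B minor would have Bm (i). B is the degree-1 chord of B major, so it is the borrowed I.

I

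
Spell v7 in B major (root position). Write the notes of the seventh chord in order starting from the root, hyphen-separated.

The root, F#, is scale degree 5 — the same note in B major and B minor; only the chord quality changes. Building the minor-seventh chord from the parallel minor on F#: F#–A–C#–E.

F#-A-C#-E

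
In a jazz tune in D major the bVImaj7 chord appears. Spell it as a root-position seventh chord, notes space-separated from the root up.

Bb D F A

bVImaj7 is built on the lowered scale degree 6. In D major degree 6 is B; lowered it becomes Bb. Stacking thirds in D minor on Bb gives Bb–D–F–A.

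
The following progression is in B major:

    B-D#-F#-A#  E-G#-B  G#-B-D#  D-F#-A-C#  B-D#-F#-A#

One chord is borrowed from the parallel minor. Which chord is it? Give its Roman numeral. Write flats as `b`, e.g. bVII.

In B major the diatonic chords are B, C#m, D#m, E, F#, G#m, A#dim. Of the given chords, B–D#–F#–A# = Bmaj7, E–G#–B = E and G#–B–D# = G#m are diatonic. D–F#–A–C# doesn't fit — on degree 3 B major would have D#m (iii). Dmaj7 is the degree-3 chord of B minor, so it is the borrowed bIIImaj7.

bIIImaj7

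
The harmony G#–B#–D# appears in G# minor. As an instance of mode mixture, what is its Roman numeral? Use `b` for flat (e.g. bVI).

G# is scale degree 1 in G# minor. The diatonic chord on degree 1 would be G#m (i), but G#–B#–D# is the major chord from G# major. As a borrowed chord it is labeled I.

I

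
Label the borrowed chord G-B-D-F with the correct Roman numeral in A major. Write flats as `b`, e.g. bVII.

The root G is the lowered 7th scale degree — diatonically A major has G# there. The diatonic chord on degree 7 would be G#dim (vii°), but G–B–D–F is the dominant-seventh chord from A minor. As a borrowed chord it is labeled bVII7.

bVII7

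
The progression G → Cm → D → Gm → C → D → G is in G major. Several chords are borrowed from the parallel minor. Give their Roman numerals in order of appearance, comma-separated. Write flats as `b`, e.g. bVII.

In G major the diatonic chords are G, Am, Bm, C, D, Em, F#dim. Of the given chords, G, D and C are diatonic. Cm (C–Eb–G) doesn't fit — on degree 4 G major would have C (IV). Cm is the degree-4 chord of G minor, so it is the borrowed iv. But Gm (G–Bb–D) is foreign: the diatonic I on degree 1 is G, whereas Gm comes from G minor. It is labeled i.

iv, i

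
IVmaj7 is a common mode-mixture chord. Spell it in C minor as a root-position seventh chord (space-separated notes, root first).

F A C E

IVmaj7 is built on scale degree 4, which is F in both C minor and its parallel. In C major the chord on F is F–A–C–E.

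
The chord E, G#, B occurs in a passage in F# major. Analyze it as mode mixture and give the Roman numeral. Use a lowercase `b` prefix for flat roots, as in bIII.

The root E is the lowered 7th scale degree — diatonically F# major has E# there. E–G#–B is a major chord — the form found in F# minor, not the diatonic vii° (E#dim). Borrowed into F# major it is written bVII.

bVII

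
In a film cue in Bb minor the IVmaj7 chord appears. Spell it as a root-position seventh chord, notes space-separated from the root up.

Eb G Bb D

The root, Eb, is scale degree 4 — the same note in Bb minor and Bb major; only the chord quality changes. Stacking thirds in Bb major on Eb gives Eb–G–Bb–D.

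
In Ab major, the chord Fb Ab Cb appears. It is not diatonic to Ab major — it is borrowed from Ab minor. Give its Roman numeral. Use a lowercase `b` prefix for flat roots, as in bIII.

Fb is the lowered form of scale degree 6 in Ab major (the diatonic degree 6 is F). The diatonic chord on degree 6 would be Fm (vi), but Fb–Ab–Cb is the major chord from Ab minor. As a borrowed chord it is labeled bVI.

bVI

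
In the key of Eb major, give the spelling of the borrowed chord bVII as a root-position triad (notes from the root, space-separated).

The root of bVII is the lowered 7th degree: D becomes Db. Building the major chord from the parallel minor on Db: Db–F–Ab.

Db F Ab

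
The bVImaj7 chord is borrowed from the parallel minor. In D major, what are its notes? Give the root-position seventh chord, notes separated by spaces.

bVImaj7 is built on the lowered scale degree 6. In D major degree 6 is B; lowered it becomes Bb. Building the major-seventh chord from the parallel minor on Bb: Bb–D–F–A.

Bb D F A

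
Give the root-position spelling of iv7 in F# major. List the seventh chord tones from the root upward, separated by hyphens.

B-D-F#-A

iv7 is built on scale degree 4, which is B in both F# major and its parallel. Building the minor-seventh chord from the parallel minor on B: B–D–F#–A.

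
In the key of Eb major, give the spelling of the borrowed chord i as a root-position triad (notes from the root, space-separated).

Eb Gb Bb

i is built on scale degree 1, which is Eb in both Eb major and its parallel. Building the minor chord from the parallel minor on Eb: Eb–Gb–Bb.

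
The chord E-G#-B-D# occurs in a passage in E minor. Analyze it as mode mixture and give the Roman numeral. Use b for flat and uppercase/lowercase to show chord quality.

E is scale degree 1 in E minor. E–G#–B–D# is a major-seventh chord — the form found in E major, not the diatonic i (Em). Borrowed into E minor it is written Imaj7.

Imaj7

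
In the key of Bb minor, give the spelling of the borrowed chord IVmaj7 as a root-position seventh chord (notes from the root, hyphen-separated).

Eb-G-Bb-D

The root, Eb, is scale degree 4 — the same note in Bb minor and Bb major; only the chord quality changes. Stacking thirds in Bb major on Eb gives Eb–G–Bb–D.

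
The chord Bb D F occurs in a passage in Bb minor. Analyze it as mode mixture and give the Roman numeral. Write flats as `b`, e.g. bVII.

I

The root Bb is the diatonic 1st degree of Bb minor; the borrowing shows in the chord quality. Diatonically Bb minor has Bbm (i) on that degree; Bb–D–F is instead the major chord native to Bb major, so it takes the label I.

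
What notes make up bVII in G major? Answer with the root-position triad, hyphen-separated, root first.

F-A-C

The root of bVII is the lowered 7th degree: F# becomes F. Building the major chord from the parallel minor on F: F–A–C.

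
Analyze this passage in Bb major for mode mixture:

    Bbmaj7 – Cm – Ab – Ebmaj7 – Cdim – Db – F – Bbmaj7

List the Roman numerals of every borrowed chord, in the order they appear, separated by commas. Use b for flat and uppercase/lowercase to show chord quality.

Bb major has the diatonic set Bb, Cm, Dm, Eb, F, Gm, Adim. Of the given chords, Bbmaj7, Cm, Ebmaj7 and F are diatonic. Ab (Ab–C–Eb) is not: scale degree 7 in Bb major carries Adim (vii°). In Bb minor the chord on that degree is Ab, so here it functions as bVII, borrowed from the parallel minor. Cdim (C–Eb–Gb) doesn't fit — on degree 2 Bb major would have Cm (ii). Cdim is the degree-2 chord of Bb minor, so it is the borrowed ii°. Db (Db–F–Ab) doesn't fit — on degree 3 Bb major would have Dm (iii). Db is the degree-3 chord of Bb minor, so it is the borrowed bIII.

bVII, ii°, bIII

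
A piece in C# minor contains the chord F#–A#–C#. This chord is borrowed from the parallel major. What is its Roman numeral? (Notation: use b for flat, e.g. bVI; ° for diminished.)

F# is scale degree 4 in C# minor. The diatonic chord on degree 4 would be F#m (iv), but F#–A#–C# is the major chord from C# major. As a borrowed chord it is labeled IV.

IV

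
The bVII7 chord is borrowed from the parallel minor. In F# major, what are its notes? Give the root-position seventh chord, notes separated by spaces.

E G# B D

bVII7 is built on the lowered scale degree 7. In F# major degree 7 is E#; lowered it becomes E. In F# minor the chord on E is E–G#–B–D.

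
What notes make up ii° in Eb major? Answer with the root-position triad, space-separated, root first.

F Ab Cb

ii° is built on scale degree 2, which is F in both Eb major and its parallel. In Eb minor the chord on F is F–Ab–Cb.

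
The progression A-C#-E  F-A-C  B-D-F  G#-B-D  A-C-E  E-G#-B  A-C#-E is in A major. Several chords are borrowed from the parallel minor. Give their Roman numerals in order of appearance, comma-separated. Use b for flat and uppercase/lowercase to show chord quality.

In A major the diatonic chords are A, Bm, C#m, D, E, F#m, G#dim. Of the given chords, A–C#–E = A, G#–B–D = G#dim and E–G#–B = E are diatonic. But F–A–C is foreign: the diatonic vi on degree 6 is F#m, whereas F comes from A minor. It is labeled bVI. B–D–F is not: scale degree 2 in A major carries Bm (ii). In A minor the chord on that degree is Bdim, so here it functions as ii°, borrowed from the parallel minor. But A–C–E is foreign: the diatonic I on degree 1 is A, whereas Am comes from A minor. It is labeled i.

bVI, ii°, i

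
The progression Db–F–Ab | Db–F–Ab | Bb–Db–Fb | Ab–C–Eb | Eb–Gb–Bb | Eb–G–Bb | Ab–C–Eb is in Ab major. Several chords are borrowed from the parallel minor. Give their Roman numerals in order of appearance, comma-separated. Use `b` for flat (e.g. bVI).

The diatonic triads in Ab major are Ab, Bbm, Cm, Db, Eb, Fm, Gdim. Of the given chords, Db–F–Ab = Db, Ab–C–Eb = Ab and Eb–G–Bb = Eb are diatonic. Bb–Db–Fb is not: scale degree 2 in Ab major carries Bbm (ii). In Ab minor the chord on that degree is Bbdim, so here it functions as ii°, borrowed from the parallel minor. But Eb–Gb–Bb is foreign: the diatonic V on degree 5 is Eb, whereas Ebm comes from Ab minor. It is labeled v.

ii°, v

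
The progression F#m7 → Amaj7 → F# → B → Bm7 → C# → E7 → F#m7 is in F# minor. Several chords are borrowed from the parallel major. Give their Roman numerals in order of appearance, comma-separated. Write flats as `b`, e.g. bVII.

F# minor has the diatonic set F#m, G#dim, A, Bm, C#, D, E (with V from harmonic minor). Of the given chords, F#m7, Amaj7, Bm7, C# and E7 are diatonic. But F# (F#–A#–C#) is foreign: the diatonic i on degree 1 is F#m, whereas F# comes from F# major. It is labeled I. But B (B–D#–F#) is foreign: the diatonic iv on degree 4 is Bm, whereas B comes from F# major. It is labeled IV.

I, IV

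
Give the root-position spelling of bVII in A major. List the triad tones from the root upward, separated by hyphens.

bVII is built on the lowered scale degree 7. In A major degree 7 is G#; lowered it becomes G. In A minor the chord on G is G–B–D.

G-B-D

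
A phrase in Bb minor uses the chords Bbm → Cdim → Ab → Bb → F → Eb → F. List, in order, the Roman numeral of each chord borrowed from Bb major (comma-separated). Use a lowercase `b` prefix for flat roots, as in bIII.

I, IV

The diatonic triads in Bb minor (with V from harmonic minor) are Bbm, Cdim, Db, Ebm, F, Gb, Ab. Bbm, Cdim, Ab and F are all diatonic. Bb (Bb–D–F) doesn't fit — on degree 1 Bb minor would have Bbm (i). Bb is the degree-1 chord of Bb major, so it is the borrowed I. Eb (Eb–G–Bb) doesn't fit — on degree 4 Bb minor would have Ebm (iv). Eb is the degree-4 chord of Bb major, so it is the borrowed IV.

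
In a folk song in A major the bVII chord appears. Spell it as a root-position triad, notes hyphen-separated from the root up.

Scale degree 7 in A major is G#. bVII uses the lowered form, G, taken from A minor. Stacking thirds in A minor on G gives G–B–D.

G-B-D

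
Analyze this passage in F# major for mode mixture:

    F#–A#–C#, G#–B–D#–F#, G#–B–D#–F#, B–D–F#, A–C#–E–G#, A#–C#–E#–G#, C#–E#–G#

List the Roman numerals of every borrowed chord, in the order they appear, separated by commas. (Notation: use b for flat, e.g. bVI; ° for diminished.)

The diatonic triads in F# major are F#, G#m, A#m, B, C#, D#m, E#dim. F#–A#–C# = F#, G#–B–D#–F# = G#m7, A#–C#–E#–G# = A#m7 and C#–E#–G# = C# are all diatonic. B–D–F# doesn't fit — on degree 4 F# major would have B (IV). Bm is the degree-4 chord of F# minor, so it is the borrowed iv. A–C#–E–G# is not: scale degree 3 in F# major carries A#m (iii). In F# minor the chord on that degree is Amaj7, so here it functions as bIIImaj7, borrowed from the parallel minor.

iv, bIIImaj7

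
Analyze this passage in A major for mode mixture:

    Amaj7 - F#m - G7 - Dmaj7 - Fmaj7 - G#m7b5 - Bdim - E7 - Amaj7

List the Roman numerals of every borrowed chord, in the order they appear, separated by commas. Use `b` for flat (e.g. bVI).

In A major the diatonic chords are A, Bm, C#m, D, E, F#m, G#dim. Amaj7, F#m, Dmaj7, G#m7b5 and E7 all belong to that set. But G7 (G–B–D–F) is foreign: the diatonic vii° on degree 7 is G#dim, whereas G7 comes from A minor. It is labeled bVII7. Fmaj7 (F–A–C–E) is not: scale degree 6 in A major carries F#m (vi). In A minor the chord on that degree is Fmaj7, so here it functions as bVImaj7, borrowed from the parallel minor. Bdim (B–D–F) doesn't fit — on degree 2 A major would have Bm (ii). Bdim is the degree-2 chord of A minor, so it is the borrowed ii°.

bVII7, bVImaj7, ii°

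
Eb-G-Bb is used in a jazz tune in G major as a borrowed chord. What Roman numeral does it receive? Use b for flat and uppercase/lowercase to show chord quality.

Eb is the lowered form of scale degree 6 in G major (the diatonic degree 6 is E). Diatonically G major has Em (vi) on that degree; Eb–G–Bb is instead the major chord native to G minor, so it takes the label bVI.

bVI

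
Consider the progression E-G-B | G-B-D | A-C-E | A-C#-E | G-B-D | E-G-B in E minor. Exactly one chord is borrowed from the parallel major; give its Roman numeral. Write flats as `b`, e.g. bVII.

IV

E minor has the diatonic set Em, F#dim, G, Am, B, C, D (with V from harmonic minor). E–G–B = Em, G–B–D = G and A–C–E = Am all belong to that set. A–C#–E is not: scale degree 4 in E minor carries Am (iv). In E major the chord on that degree is A, so here it functions as IV, borrowed from the parallel major.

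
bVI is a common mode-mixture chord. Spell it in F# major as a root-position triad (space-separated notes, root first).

bVI is built on the lowered scale degree 6. In F# major degree 6 is D#; lowered it becomes D. In F# minor the chord on D is D–F#–A.

D F# A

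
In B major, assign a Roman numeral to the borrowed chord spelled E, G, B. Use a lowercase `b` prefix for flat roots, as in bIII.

The root E is the diatonic 4th degree of B major; the borrowing shows in the chord quality. The diatonic chord on degree 4 would be E (IV), but E–G–B is the minor chord from B minor. As a borrowed chord it is labeled iv.

iv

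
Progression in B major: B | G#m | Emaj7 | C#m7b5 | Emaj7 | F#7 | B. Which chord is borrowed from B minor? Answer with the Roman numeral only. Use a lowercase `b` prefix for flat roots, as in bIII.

The diatonic triads in B major are B, C#m, D#m, E, F#, G#m, A#dim. B, G#m, Emaj7 and F#7 all belong to that set. C#m7b5 (C#–E–G–B) is not: scale degree 2 in B major carries C#m (ii). In B minor the chord on that degree is C#m7b5, so here it functions as iiø7, borrowed from the parallel minor.

iiø7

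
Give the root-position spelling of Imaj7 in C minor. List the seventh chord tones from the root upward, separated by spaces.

The root, C, is scale degree 1 — the same note in C minor and C major; only the chord quality changes. Building the major-seventh chord from the parallel major on C: C–E–G–B.

C E G B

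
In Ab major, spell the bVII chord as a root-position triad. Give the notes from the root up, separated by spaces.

Scale degree 7 in Ab major is G. bVII uses the lowered form, Gb, taken from Ab minor. Stacking thirds in Ab minor on Gb gives Gb–Bb–Db.

Gb Bb Db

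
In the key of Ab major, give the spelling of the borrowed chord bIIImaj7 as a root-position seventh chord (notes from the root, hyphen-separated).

The root of bIIImaj7 is the lowered 3rd degree: C becomes Cb. Building the major-seventh chord from the parallel minor on Cb: Cb–Eb–Gb–Bb.

Cb-Eb-Gb-Bb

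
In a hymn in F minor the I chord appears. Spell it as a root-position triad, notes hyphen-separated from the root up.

F-A-C

I is built on scale degree 1, which is F in both F minor and its parallel. Stacking thirds in F major on F gives F–A–C.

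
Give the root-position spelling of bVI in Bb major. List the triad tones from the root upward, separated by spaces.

Gb Bb Db

Scale degree 6 in Bb major is G. bVI uses the lowered form, Gb, taken from Bb minor. Building the major chord from the parallel minor on Gb: Gb–Bb–Db.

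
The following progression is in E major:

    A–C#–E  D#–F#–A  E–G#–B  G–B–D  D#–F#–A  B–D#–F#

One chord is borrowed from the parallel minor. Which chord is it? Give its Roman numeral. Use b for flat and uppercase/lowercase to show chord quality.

The diatonic triads in E major are E, F#m, G#m, A, B, C#m, D#dim. A–C#–E = A, D#–F#–A = D#dim, E–G#–B = E and B–D#–F# = B all belong to that set. But G–B–D is foreign: the diatonic iii on degree 3 is G#m, whereas G comes from E minor. It is labeled bIII.

bIII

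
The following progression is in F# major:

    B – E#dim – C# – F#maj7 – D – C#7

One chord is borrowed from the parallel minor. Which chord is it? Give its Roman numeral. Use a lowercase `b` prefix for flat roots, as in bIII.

bVI

F# major has the diatonic set F#, G#m, A#m, B, C#, D#m, E#dim. B, E#dim, C#, F#maj7 and C#7 are all diatonic. D (D–F#–A) doesn't fit — on degree 6 F# major would have D#m (vi). D is the degree-6 chord of F# minor, so it is the borrowed bVI.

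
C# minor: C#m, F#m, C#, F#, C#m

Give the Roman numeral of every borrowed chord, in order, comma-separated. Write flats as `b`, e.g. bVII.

I, IV

In C# minor (with V from harmonic minor) the diatonic chords are C#m, D#dim, E, F#m, G#, A, B. Of the given chords, C#m and F#m are diatonic. C# (C#–E#–G#) is not: scale degree 1 in C# minor carries C#m (i). In C# major the chord on that degree is C#, so here it functions as I, borrowed from the parallel major. F# (F#–A#–C#) doesn't fit — on degree 4 C# minor would have F#m (iv). F# is the degree-4 chord of C# major, so it is the borrowed IV.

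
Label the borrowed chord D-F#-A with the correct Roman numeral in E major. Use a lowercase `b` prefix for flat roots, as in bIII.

In E major scale degree 7 is D#; D is its lowered form, from E minor. The diatonic chord on degree 7 would be D#dim (vii°), but D–F#–A is the major chord from E minor. As a borrowed chord it is labeled bVII.

bVII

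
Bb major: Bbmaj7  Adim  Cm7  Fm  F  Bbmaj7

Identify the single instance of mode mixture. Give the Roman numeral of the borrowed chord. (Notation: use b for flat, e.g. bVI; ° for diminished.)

v

In Bb major the diatonic chords are Bb, Cm, Dm, Eb, F, Gm, Adim. Of the given chords, Bbmaj7, Adim, Cm7 and F are diatonic. But Fm (F–Ab–C) is foreign: the diatonic V on degree 5 is F, whereas Fm comes from Bb minor. It is labeled v.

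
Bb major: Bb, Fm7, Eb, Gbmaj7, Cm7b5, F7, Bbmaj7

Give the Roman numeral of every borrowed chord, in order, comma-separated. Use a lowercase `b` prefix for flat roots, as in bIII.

v7, bVImaj7, iiø7

Bb major has the diatonic set Bb, Cm, Dm, Eb, F, Gm, Adim. Bb, Eb, F7 and Bbmaj7 are all diatonic. Fm7 (F–Ab–C–Eb) is not: scale degree 5 in Bb major carries F (V). In Bb minor the chord on that degree is Fm7, so here it functions as v7, borrowed from the parallel minor. But Gbmaj7 (Gb–Bb–Db–F) is foreign: the diatonic vi on degree 6 is Gm, whereas Gbmaj7 comes from Bb minor. It is labeled bVImaj7. But Cm7b5 (C–Eb–Gb–Bb) is foreign: the diatonic ii on degree 2 is Cm, whereas Cm7b5 comes from Bb minor. It is labeled iiø7.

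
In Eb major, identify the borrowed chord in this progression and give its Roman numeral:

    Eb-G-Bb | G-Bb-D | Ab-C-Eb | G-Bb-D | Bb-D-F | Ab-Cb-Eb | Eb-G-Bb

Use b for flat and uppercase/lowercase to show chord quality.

iv

In Eb major the diatonic chords are Eb, Fm, Gm, Ab, Bb, Cm, Ddim. Eb–G–Bb = Eb, G–Bb–D = Gm, Ab–C–Eb = Ab and Bb–D–F = Bb all belong to that set. But Ab–Cb–Eb is foreign: the diatonic IV on degree 4 is Ab, whereas Abm comes from Eb minor. It is labeled iv.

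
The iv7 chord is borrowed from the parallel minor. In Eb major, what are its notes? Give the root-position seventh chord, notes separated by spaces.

Ab Cb Eb Gb

iv7 is built on scale degree 4, which is Ab in both Eb major and its parallel. In Eb minor the chord on Ab is Ab–Cb–Eb–Gb.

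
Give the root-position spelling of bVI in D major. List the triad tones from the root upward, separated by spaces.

Bb D F

The root of bVI is the lowered 6th degree: B becomes Bb. Stacking thirds in D minor on Bb gives Bb–D–F.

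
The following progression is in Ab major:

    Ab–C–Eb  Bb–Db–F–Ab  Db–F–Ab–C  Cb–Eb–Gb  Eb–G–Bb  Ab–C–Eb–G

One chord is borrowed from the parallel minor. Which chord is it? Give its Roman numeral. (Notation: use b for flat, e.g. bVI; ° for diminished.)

Ab major has the diatonic set Ab, Bbm, Cm, Db, Eb, Fm, Gdim. Of the given chords, Ab–C–Eb = Ab, Bb–Db–F–Ab = Bbm7, Db–F–Ab–C = Dbmaj7, Eb–G–Bb = Eb and Ab–C–Eb–G = Abmaj7 are diatonic. Cb–Eb–Gb doesn't fit — on degree 3 Ab major would have Cm (iii). Cb is the degree-3 chord of Ab minor, so it is the borrowed bIII.

bIII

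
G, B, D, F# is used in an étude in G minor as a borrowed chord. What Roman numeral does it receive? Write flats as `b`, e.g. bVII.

Imaj7

G is scale degree 1 in G minor. The diatonic chord on degree 1 would be Gm (i), but G–B–D–F# is the major-seventh chord from G major. As a borrowed chord it is labeled Imaj7.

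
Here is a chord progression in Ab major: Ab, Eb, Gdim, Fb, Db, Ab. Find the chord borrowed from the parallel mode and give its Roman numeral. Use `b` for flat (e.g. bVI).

bVI

Ab major has the diatonic set Ab, Bbm, Cm, Db, Eb, Fm, Gdim. Ab, Eb, Gdim and Db all belong to that set. Fb (Fb–Ab–Cb) doesn't fit — on degree 6 Ab major would have Fm (vi). Fb is the degree-6 chord of Ab minor, so it is the borrowed bVI.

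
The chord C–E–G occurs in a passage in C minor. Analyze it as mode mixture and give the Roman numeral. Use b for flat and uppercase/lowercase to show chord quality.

I

C is scale degree 1 in C minor. The diatonic chord on degree 1 would be Cm (i), but C–E–G is the major chord from C major. As a borrowed chord it is labeled I.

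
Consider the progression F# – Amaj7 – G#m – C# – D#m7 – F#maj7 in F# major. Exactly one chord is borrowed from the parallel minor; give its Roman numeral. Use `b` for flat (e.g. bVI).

bIIImaj7

The diatonic triads in F# major are F#, G#m, A#m, B, C#, D#m, E#dim. F#, G#m, C#, D#m7 and F#maj7 all belong to that set. But Amaj7 (A–C#–E–G#) is foreign: the diatonic iii on degree 3 is A#m, whereas Amaj7 comes from F# minor. It is labeled bIIImaj7.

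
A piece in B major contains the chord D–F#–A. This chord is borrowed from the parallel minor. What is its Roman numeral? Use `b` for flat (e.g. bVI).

D is the lowered form of scale degree 3 in B major (the diatonic degree 3 is D#). D–F#–A is a major chord — the form found in B minor, not the diatonic iii (D#m). Borrowed into B major it is written bIII.

bIII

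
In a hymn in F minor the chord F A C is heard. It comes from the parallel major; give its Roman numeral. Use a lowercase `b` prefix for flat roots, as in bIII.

F is scale degree 1 in F minor. F–A–C is a major chord — the form found in F major, not the diatonic i (Fm). Borrowed into F minor it is written I.

I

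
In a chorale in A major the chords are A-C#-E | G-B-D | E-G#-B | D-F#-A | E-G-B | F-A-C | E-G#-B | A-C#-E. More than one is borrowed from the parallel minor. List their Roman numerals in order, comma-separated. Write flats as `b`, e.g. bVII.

bVII, v, bVI

The diatonic triads in A major are A, Bm, C#m, D, E, F#m, G#dim. Of the given chords, A–C#–E = A, E–G#–B = E and D–F#–A = D are diatonic. G–B–D is not: scale degree 7 in A major carries G#dim (vii°). In A minor the chord on that degree is G, so here it functions as bVII, borrowed from the parallel minor. But E–G–B is foreign: the diatonic V on degree 5 is E, whereas Em comes from A minor. It is labeled v. F–A–C is not: scale degree 6 in A major carries F#m (vi). In A minor the chord on that degree is F, so here it functions as bVI, borrowed from the parallel minor.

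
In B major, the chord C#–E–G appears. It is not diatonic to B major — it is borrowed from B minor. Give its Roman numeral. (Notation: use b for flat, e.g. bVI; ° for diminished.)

ii°

C# is scale degree 2 in B major. The diatonic chord on degree 2 would be C#m (ii), but C#–E–G is the diminished chord from B minor. As a borrowed chord it is labeled ii°.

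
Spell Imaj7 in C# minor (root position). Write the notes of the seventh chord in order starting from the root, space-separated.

C# E# G# B#

Imaj7 is built on scale degree 1, which is C# in both C# minor and its parallel. Stacking thirds in C# major on C# gives C#–E#–G#–B#.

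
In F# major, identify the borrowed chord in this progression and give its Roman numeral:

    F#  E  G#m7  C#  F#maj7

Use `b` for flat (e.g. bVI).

The diatonic triads in F# major are F#, G#m, A#m, B, C#, D#m, E#dim. Of the given chords, F#, G#m7, C# and F#maj7 are diatonic. E (E–G#–B) doesn't fit — on degree 7 F# major would have E#dim (vii°). E is the degree-7 chord of F# minor, so it is the borrowed bVII.

bVII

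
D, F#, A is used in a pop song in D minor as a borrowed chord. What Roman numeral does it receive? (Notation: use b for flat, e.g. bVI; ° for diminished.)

I

D is scale degree 1 in D minor. The diatonic chord on degree 1 would be Dm (i), but D–F#–A is the major chord from D major. As a borrowed chord it is labeled I.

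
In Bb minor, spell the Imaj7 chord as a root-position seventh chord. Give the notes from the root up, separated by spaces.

The root, Bb, is scale degree 1 — the same note in Bb minor and Bb major; only the chord quality changes. Stacking thirds in Bb major on Bb gives Bb–D–F–A.

Bb D F A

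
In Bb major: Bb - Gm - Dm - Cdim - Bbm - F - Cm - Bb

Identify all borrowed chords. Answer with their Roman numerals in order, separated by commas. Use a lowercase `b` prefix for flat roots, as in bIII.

ii°, i

The diatonic triads in Bb major are Bb, Cm, Dm, Eb, F, Gm, Adim. Of the given chords, Bb, Gm, Dm, F and Cm are diatonic. But Cdim (C–Eb–Gb) is foreign: the diatonic ii on degree 2 is Cm, whereas Cdim comes from Bb minor. It is labeled ii°. But Bbm (Bb–Db–F) is foreign: the diatonic I on degree 1 is Bb, whereas Bbm comes from Bb minor. It is labeled i.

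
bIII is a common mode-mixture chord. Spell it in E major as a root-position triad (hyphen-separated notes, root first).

bIII is built on the lowered scale degree 3. In E major degree 3 is G#; lowered it becomes G. Building the major chord from the parallel minor on G: G–B–D.

G-B-D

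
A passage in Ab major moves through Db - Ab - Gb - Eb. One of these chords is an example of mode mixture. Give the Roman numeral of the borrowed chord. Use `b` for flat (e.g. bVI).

bVII

In Ab major the diatonic chords are Ab, Bbm, Cm, Db, Eb, Fm, Gdim. Db, Ab and Eb all belong to that set. Gb (Gb–Bb–Db) doesn't fit — on degree 7 Ab major would have Gdim (vii°). Gb is the degree-7 chord of Ab minor, so it is the borrowed bVII.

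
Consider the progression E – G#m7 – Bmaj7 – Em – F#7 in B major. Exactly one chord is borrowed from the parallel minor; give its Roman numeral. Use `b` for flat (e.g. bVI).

In B major the diatonic chords are B, C#m, D#m, E, F#, G#m, A#dim. E, G#m7, Bmaj7 and F#7 all belong to that set. Em (E–G–B) is not: scale degree 4 in B major carries E (IV). In B minor the chord on that degree is Em, so here it functions as iv, borrowed from the parallel minor.

iv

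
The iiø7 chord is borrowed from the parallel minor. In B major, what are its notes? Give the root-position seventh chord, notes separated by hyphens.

C#-E-G-B

The root, C#, is scale degree 2 — the same note in B major and B minor; only the chord quality changes. In B minor the chord on C# is C#–E–G–B.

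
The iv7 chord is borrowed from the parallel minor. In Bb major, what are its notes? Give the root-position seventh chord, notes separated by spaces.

Eb Gb Bb Db

iv7 is built on scale degree 4, which is Eb in both Bb major and its parallel. Building the minor-seventh chord from the parallel minor on Eb: Eb–Gb–Bb–Db.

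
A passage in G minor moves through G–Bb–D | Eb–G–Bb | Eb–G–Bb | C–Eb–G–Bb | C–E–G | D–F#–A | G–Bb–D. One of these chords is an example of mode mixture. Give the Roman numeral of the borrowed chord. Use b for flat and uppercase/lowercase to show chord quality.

In G minor (with V from harmonic minor) the diatonic chords are Gm, Adim, Bb, Cm, D, Eb, F. G–Bb–D = Gm, Eb–G–Bb = Eb, C–Eb–G–Bb = Cm7 and D–F#–A = D are all diatonic. But C–E–G is foreign: the diatonic iv on degree 4 is Cm, whereas C comes from G major. It is labeled IV.

IV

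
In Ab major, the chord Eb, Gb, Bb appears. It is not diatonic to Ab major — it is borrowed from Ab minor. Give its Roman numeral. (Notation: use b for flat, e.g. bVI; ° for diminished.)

v

Eb is scale degree 5 in Ab major. Eb–Gb–Bb is a minor chord — the form found in Ab minor, not the diatonic V (Eb). Borrowed into Ab major it is written v.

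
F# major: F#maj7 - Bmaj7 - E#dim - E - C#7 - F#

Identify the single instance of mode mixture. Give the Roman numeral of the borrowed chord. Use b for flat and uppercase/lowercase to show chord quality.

F# major has the diatonic set F#, G#m, A#m, B, C#, D#m, E#dim. Of the given chords, F#maj7, Bmaj7, E#dim, C#7 and F# are diatonic. But E (E–G#–B) is foreign: the diatonic vii° on degree 7 is E#dim, whereas E comes from F# minor. It is labeled bVII.

bVII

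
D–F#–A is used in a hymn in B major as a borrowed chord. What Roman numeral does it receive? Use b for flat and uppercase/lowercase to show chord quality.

D is the lowered form of scale degree 3 in B major (the diatonic degree 3 is D#). D–F#–A is a major chord — the form found in B minor, not the diatonic iii (D#m). Borrowed into B major it is written bIII.

bIII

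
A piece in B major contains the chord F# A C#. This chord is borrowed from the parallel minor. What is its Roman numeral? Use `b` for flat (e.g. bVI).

The root F# is the diatonic 5th degree of B major; the borrowing shows in the chord quality. The diatonic chord on degree 5 would be F# (V), but F#–A–C# is the minor chord from B minor. As a borrowed chord it is labeled v.

v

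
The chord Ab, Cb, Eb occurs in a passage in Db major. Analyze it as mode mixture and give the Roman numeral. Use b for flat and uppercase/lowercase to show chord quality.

v

Ab is scale degree 5 in Db major. The diatonic chord on degree 5 would be Ab (V), but Ab–Cb–Eb is the minor chord from Db minor. As a borrowed chord it is labeled v.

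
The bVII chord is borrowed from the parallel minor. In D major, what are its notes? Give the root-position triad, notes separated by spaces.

Scale degree 7 in D major is C#. bVII uses the lowered form, C, taken from D minor. Building the major chord from the parallel minor on C: C–E–G.

C E G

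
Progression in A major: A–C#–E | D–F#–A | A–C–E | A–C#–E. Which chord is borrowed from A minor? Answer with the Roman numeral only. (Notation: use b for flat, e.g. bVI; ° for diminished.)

The diatonic triads in A major are A, Bm, C#m, D, E, F#m, G#dim. A–C#–E = A and D–F#–A = D are both diatonic. A–C–E is not: scale degree 1 in A major carries A (I). In A minor the chord on that degree is Am, so here it functions as i, borrowed from the parallel minor.

i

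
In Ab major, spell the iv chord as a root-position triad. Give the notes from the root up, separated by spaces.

The root, Db, is scale degree 4 — the same note in Ab major and Ab minor; only the chord quality changes. Stacking thirds in Ab minor on Db gives Db–Fb–Ab.

Db Fb Ab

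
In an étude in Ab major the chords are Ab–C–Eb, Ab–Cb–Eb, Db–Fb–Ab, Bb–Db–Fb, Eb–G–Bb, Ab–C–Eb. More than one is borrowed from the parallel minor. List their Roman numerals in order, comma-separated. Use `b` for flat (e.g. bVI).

The diatonic triads in Ab major are Ab, Bbm, Cm, Db, Eb, Fm, Gdim. Ab–C–Eb = Ab and Eb–G–Bb = Eb both belong to that set. Ab–Cb–Eb doesn't fit — on degree 1 Ab major would have Ab (I). Abm is the degree-1 chord of Ab minor, so it is the borrowed i. Db–Fb–Ab is not: scale degree 4 in Ab major carries Db (IV). In Ab minor the chord on that degree is Dbm, so here it functions as iv, borrowed from the parallel minor. Bb–Db–Fb is not: scale degree 2 in Ab major carries Bbm (ii). In Ab minor the chord on that degree is Bbdim, so here it functions as ii°, borrowed from the parallel minor.

i, iv, ii°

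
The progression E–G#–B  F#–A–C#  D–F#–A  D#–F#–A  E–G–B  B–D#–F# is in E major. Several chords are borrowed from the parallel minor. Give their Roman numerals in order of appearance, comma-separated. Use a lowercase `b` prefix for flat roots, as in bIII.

The diatonic triads in E major are E, F#m, G#m, A, B, C#m, D#dim. E–G#–B = E, F#–A–C# = F#m, D#–F#–A = D#dim and B–D#–F# = B all belong to that set. D–F#–A is not: scale degree 7 in E major carries D#dim (vii°). In E minor the chord on that degree is D, so here it functions as bVII, borrowed from the parallel minor. E–G–B doesn't fit — on degree 1 E major would have E (I). Em is the degree-1 chord of E minor, so it is the borrowed i.

bVII, i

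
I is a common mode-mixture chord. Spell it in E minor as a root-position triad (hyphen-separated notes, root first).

I is built on scale degree 1, which is E in both E minor and its parallel. Building the major chord from the parallel major on E: E–G#–B.

E-G#-B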